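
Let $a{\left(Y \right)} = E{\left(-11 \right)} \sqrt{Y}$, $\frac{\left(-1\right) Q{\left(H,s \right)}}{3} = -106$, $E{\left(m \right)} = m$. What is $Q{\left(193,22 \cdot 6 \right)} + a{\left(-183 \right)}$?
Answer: $318 - 11 i \sqrt{183} \approx 318.0 - 148.81 i$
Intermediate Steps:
$Q{\left(H,s \right)} = 318$ ($Q{\left(H,s \right)} = \left(-3\right) \left(-106\right) = 318$)
$a{\left(Y \right)} = - 11 \sqrt{Y}$
$Q{\left(193,22 \cdot 6 \right)} + a{\left(-183 \right)} = 318 - 11 \sqrt{-183} = 318 - 11 i \sqrt{183}$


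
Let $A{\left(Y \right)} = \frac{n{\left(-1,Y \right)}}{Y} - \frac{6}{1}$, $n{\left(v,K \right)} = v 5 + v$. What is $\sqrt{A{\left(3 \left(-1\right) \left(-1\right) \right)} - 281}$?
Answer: $17 i \approx 17.0 i$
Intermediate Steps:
$n{\left(v,K \right)} = 6 v$ ($n{\left(v,K \right)} = 5 v + v = 6 v$)
$A{\left(Y \right)} = -6 - \frac{6}{Y}$ ($A{\left(Y \right)} = \frac{6 \left(-1\right)}{Y} - \frac{6}{1} = - \frac{6}{Y} - 6 = -6 - \frac{6}{Y}$)
$\sqrt{A{\left(3 \left(-1\right) \left(-1\right) \right)} - 281} = \sqrt{\left(-6 - \frac{6}{3 \left(-1\right) \left(-1\right)}\right) - 281} = \sqrt{\left(-6 - \frac{6}{\left(-3\right) \left(-1\right)}\right) - 281} = \sqrt{\left(-6 - \frac{6}{3}\right) - 281} = \sqrt{\left(-6 - 2\right) - 281} = \sqrt{-8 - 281} = \sqrt{-289} = 17 i$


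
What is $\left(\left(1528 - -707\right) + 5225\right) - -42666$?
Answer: $50126$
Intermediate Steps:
$\left(\left(1528 - -707\right) + 5225\right) - -42666 = \left(\left(1528 + 707\right) + 5225\right) + 42666 = \left(2235 + 5225\right) + 42666 = 7460 + 42666 = 50126$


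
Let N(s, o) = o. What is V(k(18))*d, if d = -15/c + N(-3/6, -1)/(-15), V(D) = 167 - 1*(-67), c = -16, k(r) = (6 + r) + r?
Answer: 9399/40 ≈ 234.98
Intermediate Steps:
k(r) = 6 + 2*r
V(D) = 234 (V(D) = 167 + 67 = 234)
d = 241/240 (d = -15/(-16) - 1/(-15) = -15*(-1/16) - 1*(-1/15) = 15/16 + 1/15 = 241/240 ≈ 1.0042)
V(k(18))*d = 234*(241/240) = 9399/40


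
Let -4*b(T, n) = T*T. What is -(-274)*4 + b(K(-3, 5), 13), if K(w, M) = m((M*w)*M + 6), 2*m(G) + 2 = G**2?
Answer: -22630545/16 ≈ -1.4144e+6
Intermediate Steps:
m(G) = -1 + G**2/2
K(w, M) = -1 + (6 + w*M**2)**2/2 (K(w, M) = -1 + ((M*w)*M + 6)**2/2 = -1 + (w*M**2 + 6)**2/2 = -1 + (6 + w*M**2)**2/2)
b(T, n) = -T**2/4 (b(T, n) = -T*T/4 = -T**2/4)
-(-274)*4 + b(K(-3, 5), 13) = -(-274)*4 - (-1 + (6 - 3*5**2)**2/2)**2/4 = -137*(-8) - (-1 + (6 - 3*25)**2/2)**2/4 = 1096 - (-1 + (6 - 75)**2/2)**2/4 = 1096 - (-1 + (1/2)*(-69)**2)**2/4 = 1096 - (-1 + (1/2)*4761)**2/4 = 1096 - (-1 + 4761/2)**2/4 = 1096 - (4759/2)**2/4 = 1096 - 1/4*22648081/4 = 1096 - 22648081/16 = -22630545/16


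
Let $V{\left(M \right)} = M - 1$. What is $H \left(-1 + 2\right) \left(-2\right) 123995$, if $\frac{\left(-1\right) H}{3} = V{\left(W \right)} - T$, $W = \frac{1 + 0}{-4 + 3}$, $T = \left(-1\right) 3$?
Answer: $743970$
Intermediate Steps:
$T = -3$
$W = -1$ ($W = 1 \frac{1}{-1} = 1 \left(-1\right) = -1$)
$V{\left(M \right)} = -1 + M$
$H = -3$ ($H = - 3 \left(\left(-1 - 1\right) - -3\right) = - 3 \left(-2 + 3\right) = \left(-3\right) 1 = -3$)
$H \left(-1 + 2\right) \left(-2\right) 123995 = - 3 \left(-1 + 2\right) \left(-2\right) 123995 = \left(-3\right) 1 \left(-2\right) 123995 = \left(-3\right) \left(-2\right) 123995 = 6 \cdot 123995 = 743970$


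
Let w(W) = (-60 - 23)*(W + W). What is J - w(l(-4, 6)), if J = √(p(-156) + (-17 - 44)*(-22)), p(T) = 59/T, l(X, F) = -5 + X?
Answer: -1494 + √8162427/78 ≈ -1457.4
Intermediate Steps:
J = √8162427/78 (J = √(59/(-156) + (-17 - 44)*(-22)) = √(59*(-1/156) - 61*(-22)) = √(-59/156 + 1342) = √(209293/156) = √8162427/78 ≈ 36.628)
w(W) = -166*W
J - w(l(-4, 6)) = √8162427/78 - (-166)*(-5 - 4) = √8162427/78 - (-166)*(-9) = √8162427/78 - 1*1494 = √8162427/78 - 1494 = -1494 + √8162427/78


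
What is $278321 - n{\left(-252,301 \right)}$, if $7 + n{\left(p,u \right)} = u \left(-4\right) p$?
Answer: $-25080$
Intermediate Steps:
$n{\left(p,u \right)} = -7 - 4 p u$ ($n{\left(p,u \right)} = -7 + u \left(-4\right) p = -7 + - 4 u p = -7 - 4 p u$)
$278321 - n{\left(-252,301 \right)} = 278321 - \left(-7 - \left(-1008\right) 301\right) = 278321 - \left(-7 + 303408\right) = 278321 - 303401 = -25080$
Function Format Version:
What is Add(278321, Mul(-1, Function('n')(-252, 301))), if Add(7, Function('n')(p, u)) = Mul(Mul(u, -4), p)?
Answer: -25080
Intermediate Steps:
Function('n')(p, u) = Add(-7, Mul(-4, p, u)) (Function('n')(p, u) = Add(-7, Mul(Mul(u, -4), p)) = Add(-7, Mul(Mul(-4, u), p)) = Add(-7, Mul(-4, p, u)))
Add(278321, Mul(-1, Function('n')(-252, 301))) = Add(278321, Mul(-1, Add(-7, Mul(-4, -252, 301)))) = Add(278321, Mul(-1, Add(-7, 303408))) = Add(278321, Mul(-1, 303401)) = Add(278321, -303401) = -25080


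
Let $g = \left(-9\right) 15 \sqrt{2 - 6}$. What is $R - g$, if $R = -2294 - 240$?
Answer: $-2534 + 270 i \approx -2534.0 + 270.0 i$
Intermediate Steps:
$R = -2534$ ($R = -2294 - 240 = -2534$)
$g = - 270 i$ ($g = - 135 \sqrt{-4} = - 135 \cdot 2 i = - 270 i \approx - 270.0 i$)
$R - g = -2534 - - 270 i = -2534 + 270 i$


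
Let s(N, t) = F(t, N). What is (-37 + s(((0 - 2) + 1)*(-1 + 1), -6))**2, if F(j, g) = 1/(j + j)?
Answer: 198025/144 ≈ 1375.2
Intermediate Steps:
F(j, g) = 1/(2*j)
s(N, t) = 1/(2*t)
(-37 + s(((0 - 2) + 1)*(-1 + 1), -6))**2 = (-37 + (1/2)/(-6))**2 = (-37 + (1/2)*(-1/6))**2 = (-37 - 1/12)**2 = (-445/12)**2 = 198025/144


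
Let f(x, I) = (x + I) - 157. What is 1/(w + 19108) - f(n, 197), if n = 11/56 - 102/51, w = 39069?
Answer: -2539603/66488 ≈ -38.196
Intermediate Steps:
n = -101/56 (n = 11*(1/56) - 102*1/51 = 11/56 - 2 = -101/56 ≈ -1.8036)
f(x, I) = -157 + I + x (f(x, I) = (I + x) - 157 = -157 + I + x)
1/(w + 19108) - f(n, 197) = 1/(39069 + 19108) - (-157 + 197 - 101/56) = 1/58177 - 1*2139/56 = 1/58177 - 2139/56 = -2539603/66488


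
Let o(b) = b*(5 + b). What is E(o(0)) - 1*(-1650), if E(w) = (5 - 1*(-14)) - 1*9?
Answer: 1660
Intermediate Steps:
E(w) = 10 (E(w) = (5 + 14) - 9 = 19 - 9 = 10)
E(o(0)) - 1*(-1650) = 10 - 1*(-1650) = 10 + 1650 = 1660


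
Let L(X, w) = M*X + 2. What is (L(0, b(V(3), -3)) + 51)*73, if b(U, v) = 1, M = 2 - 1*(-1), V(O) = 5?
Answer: 3869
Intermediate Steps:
M = 3 (M = 2 + 1 = 3)
L(X, w) = 2 + 3*X (L(X, w) = 3*X + 2 = 2 + 3*X)
(L(0, b(V(3), -3)) + 51)*73 = ((2 + 3*0) + 51)*73 = ((2 + 0) + 51)*73 = (2 + 51)*73 = 53*73 = 3869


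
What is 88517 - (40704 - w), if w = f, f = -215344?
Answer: -167531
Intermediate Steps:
w = -215344
88517 - (40704 - w) = 88517 - (40704 - 1*(-215344)) = 88517 - (40704 + 215344) = 88517 - 1*256048 = 88517 - 256048 = -167531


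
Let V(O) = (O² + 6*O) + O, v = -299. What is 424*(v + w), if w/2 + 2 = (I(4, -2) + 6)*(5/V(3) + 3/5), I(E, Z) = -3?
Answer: -632608/5 ≈ -1.2652e+5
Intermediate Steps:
V(O) = O² + 7*O
w = ⅗ (w = -4 + 2*((-3 + 6)*(5/((3*(7 + 3))) + 3/5)) = -4 + 2*(3*(5/((3*10)) + 3*(⅕))) = -4 + 2*(3*(5/30 + ⅗)) = -4 + 2*(3*(5*(1/30) + ⅗)) = -4 + 2*(3*(⅙ + ⅗)) = -4 + 2*(3*(23/30)) = -4 + 2*(23/10) = -4 + 23/5 = ⅗ ≈ 0.60000)
424*(v + w) = 424*(-299 + ⅗) = 424*(-1492/5) = -632608/5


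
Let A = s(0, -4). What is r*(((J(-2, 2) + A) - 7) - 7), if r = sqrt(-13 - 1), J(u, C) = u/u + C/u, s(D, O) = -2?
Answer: -16*I*sqrt(14) ≈ -59.867*I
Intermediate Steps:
A = -2
J(u, C) = 1 + C/u
r = I*sqrt(14) (r = sqrt(-14) = I*sqrt(14) ≈ 3.7417*I)
r*(((J(-2, 2) + A) - 7) - 7) = (I*sqrt(14))*((((2 - 2)/(-2) - 2) - 7) - 7) = (I*sqrt(14))*(((-1/2*0 - 2) - 7) - 7) = (I*sqrt(14))*(((0 - 2) - 7) - 7) = (I*sqrt(14))*((-2 - 7) - 7) = (I*sqrt(14))*(-9 - 7) = (I*sqrt(14))*(-16) = -16*I*sqrt(14)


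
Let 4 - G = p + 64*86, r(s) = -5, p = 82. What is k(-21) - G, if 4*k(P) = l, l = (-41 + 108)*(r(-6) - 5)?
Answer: 10829/2 ≈ 5414.5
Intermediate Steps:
l = -670 (l = (-41 + 108)*(-5 - 5) = 67*(-10) = -670)
k(P) = -335/2 (k(P) = (¼)*(-670) = -335/2)
G = -5582 (G = 4 - (82 + 64*86) = 4 - (82 + 5504) = 4 - 1*5586 = 4 - 5586 = -5582)
k(-21) - G = -335/2 - 1*(-5582) = -335/2 + 5582 = 10829/2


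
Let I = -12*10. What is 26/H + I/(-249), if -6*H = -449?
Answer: 30908/37267 ≈ 0.82937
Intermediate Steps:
H = 449/6 (H = -⅙*(-449) = 449/6 ≈ 74.833)
I = -120
26/H + I/(-249) = 26/(449/6) - 120/(-249) = 26*(6/449) - 120*(-1/249) = 156/449 + 40/83 = 30908/37267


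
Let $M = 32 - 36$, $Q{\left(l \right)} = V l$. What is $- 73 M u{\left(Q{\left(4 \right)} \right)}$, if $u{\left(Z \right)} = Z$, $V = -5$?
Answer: $-5840$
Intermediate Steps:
$Q{\left(l \right)} = - 5 l$
$M = -4$ ($M = 32 - 36 = -4$)
$- 73 M u{\left(Q{\left(4 \right)} \right)} = \left(-73\right) \left(-4\right) \left(\left(-5\right) 4\right) = 292 \left(-20\right) = -5840$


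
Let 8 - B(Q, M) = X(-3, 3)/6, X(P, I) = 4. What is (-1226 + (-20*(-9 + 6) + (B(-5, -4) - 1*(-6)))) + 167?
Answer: -2957/3 ≈ -985.67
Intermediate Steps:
B(Q, M) = 22/3 (B(Q, M) = 8 - 4/6 = 8 - 1*2/3 = 8 - 2/3 = 22/3)
(-1226 + (-20*(-9 + 6) + (B(-5, -4) - 1*(-6)))) + 167 = (-1226 + (-20*(-9 + 6) + (22/3 - 1*(-6)))) + 167 = (-1226 + (-20*(-3) + (22/3 + 6))) + 167 = (-1226 + (60 + 40/3)) + 167 = (-1226 + 220/3) + 167 = -3458/3 + 167 = -2957/3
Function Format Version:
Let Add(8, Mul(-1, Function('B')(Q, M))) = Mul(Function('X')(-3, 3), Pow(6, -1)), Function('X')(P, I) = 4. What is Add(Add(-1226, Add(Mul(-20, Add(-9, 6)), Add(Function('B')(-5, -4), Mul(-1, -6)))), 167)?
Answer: Rational(-2957, 3) ≈ -985.67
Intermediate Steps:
Function('B')(Q, M) = Rational(22, 3) (Function('B')(Q, M) = Add(8, Mul(-1, Mul(4, Pow(6, -1)))) = Add(8, Mul(-1, Mul(4, Rational(1, 6)))) = Add(8, Mul(-1, Rational(2, 3))) = Add(8, Rational(-2, 3)) = Rational(22, 3))
Add(Add(-1226, Add(Mul(-20, Add(-9, 6)), Add(Function('B')(-5, -4), Mul(-1, -6)))), 167) = Add(Add(-1226, Add(Mul(-20, Add(-9, 6)), Add(Rational(22, 3), Mul(-1, -6)))), 167) = Add(Add(-1226, Add(Mul(-20, -3), Add(Rational(22, 3), 6))), 167) = Add(Add(-1226, Add(60, Rational(40, 3))), 167) = Add(Add(-1226, Rational(220, 3)), 167) = Add(Rational(-3458, 3), 167) = Rational(-2957, 3)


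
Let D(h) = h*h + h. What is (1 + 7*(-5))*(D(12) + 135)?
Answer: -9894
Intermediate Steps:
D(h) = h + h**2 (D(h) = h**2 + h = h + h**2)
(1 + 7*(-5))*(D(12) + 135) = (1 + 7*(-5))*(12*(1 + 12) + 135) = (1 - 35)*(12*13 + 135) = -34*(156 + 135) = -34*291 = -9894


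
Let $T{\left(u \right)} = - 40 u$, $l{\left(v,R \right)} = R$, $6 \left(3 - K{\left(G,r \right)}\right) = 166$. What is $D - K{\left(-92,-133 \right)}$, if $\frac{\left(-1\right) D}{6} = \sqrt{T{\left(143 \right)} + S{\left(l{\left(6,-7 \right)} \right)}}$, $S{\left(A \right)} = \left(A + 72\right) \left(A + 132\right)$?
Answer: $\frac{74}{3} - 6 \sqrt{2405} \approx -269.58$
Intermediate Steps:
$K{\left(G,r \right)} = - \frac{74}{3}$ ($K{\left(G,r \right)} = 3 - \frac{83}{3} = - \frac{74}{3}$)
$S{\left(A \right)} = \left(72 + A\right) \left(132 + A\right)$
$D = - 6 \sqrt{2405}$ ($D = - 6 \sqrt{\left(-40\right) 143 + \left(9504 + \left(-7\right)^{2} + 204 \left(-7\right)\right)} = - 6 \sqrt{-5720 + \left(9504 + 49 - 1428\right)} = - 6 \sqrt{-5720 + 8125} = - 6 \sqrt{2405} \approx -294.24$)
$D - K{\left(-92,-133 \right)} = - 6 \sqrt{2405} - - \frac{74}{3} = - 6 \sqrt{2405} + \frac{74}{3} = \frac{74}{3} - 6 \sqrt{2405}$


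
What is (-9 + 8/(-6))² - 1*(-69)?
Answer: 1582/9 ≈ 175.78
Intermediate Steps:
(-9 + 8/(-6))² - 1*(-69) = (-9 + 8*(-⅙))² + 69 = (-9 - 4/3)² + 69 = (-31/3)² + 69 = 961/9 + 69 = 1582/9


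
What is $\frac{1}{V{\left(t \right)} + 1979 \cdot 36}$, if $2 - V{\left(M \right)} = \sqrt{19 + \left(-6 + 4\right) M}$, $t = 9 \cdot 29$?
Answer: $\frac{71246}{5075993019} + \frac{i \sqrt{503}}{5075993019} \approx 1.4036 \cdot 10^{-5} + 4.4184 \cdot 10^{-9} i$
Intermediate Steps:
$t = 261$
$V{\left(M \right)} = 2 - \sqrt{19 - 2 M}$ ($V{\left(M \right)} = 2 - \sqrt{19 + \left(-6 + 4\right) M} = 2 - \sqrt{19 - 2 M}$)
$\frac{1}{V{\left(t \right)} + 1979 \cdot 36} = \frac{1}{\left(2 - \sqrt{19 - 522}\right) + 1979 \cdot 36} = \frac{1}{\left(2 - \sqrt{19 - 522}\right) + 71244} = \frac{1}{\left(2 - \sqrt{-503}\right) + 71244} = \frac{1}{\left(2 - i \sqrt{503}\right) + 71244} = \frac{1}{71246 - i \sqrt{503}}$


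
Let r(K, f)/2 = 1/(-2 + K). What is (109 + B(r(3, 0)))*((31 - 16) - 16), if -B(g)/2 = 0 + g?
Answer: -105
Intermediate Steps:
r(K, f) = 2/(-2 + K)
B(g) = -2*g (B(g) = -2*(0 + g) = -2*g)
(109 + B(r(3, 0)))*((31 - 16) - 16) = (109 - 4/(-2 + 3))*((31 - 16) - 16) = (109 - 4/1)*(15 - 16) = (109 - 4)*(-1) = 105*(-1) = -105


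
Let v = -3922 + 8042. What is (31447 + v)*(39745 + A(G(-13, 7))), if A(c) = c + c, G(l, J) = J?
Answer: 1414108353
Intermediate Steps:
v = 4120
A(c) = 2*c
(31447 + v)*(39745 + A(G(-13, 7))) = (31447 + 4120)*(39745 + 2*7) = 35567*(39745 + 14) = 35567*39759 = 1414108353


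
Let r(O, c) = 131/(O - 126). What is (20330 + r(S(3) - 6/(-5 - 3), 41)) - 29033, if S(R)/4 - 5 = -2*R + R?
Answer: -4082231/469 ≈ -8704.1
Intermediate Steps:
S(R) = 20 - 4*R (S(R) = 20 + 4*(-2*R + R) = 20 + 4*(-R) = 20 - 4*R)
r(O, c) = 131/(-126 + O)
(20330 + r(S(3) - 6/(-5 - 3), 41)) - 29033 = (20330 + 131/(-126 + ((20 - 4*3) - 6/(-5 - 3)))) - 29033 = (20330 + 131/(-126 + ((20 - 12) - 6/(-8)))) - 29033 = (20330 + 131/(-126 + (8 - ⅛*(-6)))) - 29033 = (20330 + 131/(-126 + (8 + ¾))) - 29033 = (20330 + 131/(-126 + 35/4)) - 29033 = (20330 + 131/(-469/4)) - 29033 = (20330 + 131*(-4/469)) - 29033 = (20330 - 524/469) - 29033 = 9534246/469 - 29033 = -4082231/469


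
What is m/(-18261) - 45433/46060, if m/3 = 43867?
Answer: -2297064691/280367220 ≈ -8.1931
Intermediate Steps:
m = 131601 (m = 3*43867 = 131601)
m/(-18261) - 45433/46060 = 131601/(-18261) - 45433/46060 = 131601*(-1/18261) - 45433*1/46060 = -43867/6087 - 45433/46060 = -2297064691/280367220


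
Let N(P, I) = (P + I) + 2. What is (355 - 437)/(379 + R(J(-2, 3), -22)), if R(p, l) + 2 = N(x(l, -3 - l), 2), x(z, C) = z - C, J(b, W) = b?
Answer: -41/170 ≈ -0.24118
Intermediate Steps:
N(P, I) = 2 + I + P (N(P, I) = (I + P) + 2 = 2 + I + P)
R(p, l) = 5 + 2*l (R(p, l) = -2 + (2 + 2 + (l - (-3 - l))) = -2 + (2 + 2 + (l + (3 + l))) = -2 + (2 + 2 + (3 + 2*l)) = -2 + (7 + 2*l) = 5 + 2*l)
(355 - 437)/(379 + R(J(-2, 3), -22)) = (355 - 437)/(379 + (5 + 2*(-22))) = -82/(379 + (5 - 44)) = -82/(379 - 39) = -82/340 = -82*1/340 = -41/170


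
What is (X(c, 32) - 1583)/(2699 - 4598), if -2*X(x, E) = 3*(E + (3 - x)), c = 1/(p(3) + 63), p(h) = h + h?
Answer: 37616/43677 ≈ 0.86123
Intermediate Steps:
p(h) = 2*h
c = 1/69 (c = 1/(2*3 + 63) = 1/(6 + 63) = 1/69 ≈ 0.014493)
X(x, E) = -9/2 - 3*E/2 + 3*x/2 (X(x, E) = -3*(E + (3 - x))/2 = -3*(3 + E - x)/2 = -(9 - 3*x + 3*E)/2 = -9/2 - 3*E/2 + 3*x/2)
(X(c, 32) - 1583)/(2699 - 4598) = ((-9/2 - 3/2*32 + (3/2)*(1/69)) - 1583)/(2699 - 4598) = ((-9/2 - 48 + 1/46) - 1583)/(-1899) = (-1207/23 - 1583)*(-1/1899) = -37616/23*(-1/1899) = 37616/43677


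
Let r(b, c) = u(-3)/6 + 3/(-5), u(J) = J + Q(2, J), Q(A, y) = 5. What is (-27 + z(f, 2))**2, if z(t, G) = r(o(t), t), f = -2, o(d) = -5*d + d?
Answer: 167281/225 ≈ 743.47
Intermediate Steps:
o(d) = -4*d
u(J) = 5 + J (u(J) = J + 5 = 5 + J)
r(b, c) = -4/15 (r(b, c) = (5 - 3)/6 + 3/(-5) = 2*(1/6) + 3*(-1/5) = 1/3 - 3/5 = -4/15)
z(t, G) = -4/15
(-27 + z(f, 2))**2 = (-27 - 4/15)**2 = (-409/15)**2 = 167281/225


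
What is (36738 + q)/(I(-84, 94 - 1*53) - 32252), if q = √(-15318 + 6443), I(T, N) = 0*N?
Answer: -18369/16126 - 5*I*√355/32252 ≈ -1.1391 - 0.002921*I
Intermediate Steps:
I(T, N) = 0
q = 5*I*√355 (q = √(-8875) = 5*I*√355 ≈ 94.207*I)
(36738 + q)/(I(-84, 94 - 1*53) - 32252) = (36738 + 5*I*√355)/(0 - 32252) = (36738 + 5*I*√355)/(-32252) = (36738 + 5*I*√355)*(-1/32252) = -18369/16126 - 5*I*√355/32252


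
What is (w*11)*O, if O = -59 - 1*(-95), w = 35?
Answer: 13860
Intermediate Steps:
O = 36 (O = -59 + 95 = 36)
(w*11)*O = (35*11)*36 = 385*36 = 13860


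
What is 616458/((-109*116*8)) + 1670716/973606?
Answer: -107797735679/24620548528 ≈ -4.3784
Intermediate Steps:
616458/((-109*116*8)) + 1670716/973606 = 616458/((-12644*8)) + 1670716*(1/973606) = 616458/(-101152) + 835358/486803 = 616458*(-1/101152) + 835358/486803 = -308229/50576 + 835358/486803 = -107797735679/24620548528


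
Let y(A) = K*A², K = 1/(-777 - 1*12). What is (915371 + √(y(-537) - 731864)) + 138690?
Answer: 1054061 + I*√50647581365/263 ≈ 1.0541e+6 + 855.7*I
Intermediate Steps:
K = -1/789 (K = 1/(-777 - 12) = 1/(-789) = -1/789 ≈ -0.0012674)
y(A) = -A²/789
(915371 + √(y(-537) - 731864)) + 138690 = (915371 + √(-1/789*(-537)² - 731864)) + 138690 = (915371 + √(-1/789*288369 - 731864)) + 138690 = (915371 + √(-96123/263 - 731864)) + 138690 = (915371 + √(-192576355/263)) + 138690 = (915371 + I*√50647581365/263) + 138690 = 1054061 + I*√50647581365/263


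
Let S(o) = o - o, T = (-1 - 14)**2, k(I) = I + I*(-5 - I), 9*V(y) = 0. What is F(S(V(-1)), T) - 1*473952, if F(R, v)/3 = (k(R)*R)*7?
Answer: -473952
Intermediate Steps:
V(y) = 0 (V(y) = (1/9)*0 = 0)
T = 225 (T = (-15)**2 = 225)
S(o) = 0
F(R, v) = -21*R**2*(4 + R) (F(R, v) = 3*(((-R*(4 + R))*R)*7) = 3*(-R**2*(4 + R)*7) = 3*(-7*R**2*(4 + R)) = -21*R**2*(4 + R))
F(S(V(-1)), T) - 1*473952 = 21*0**2*(-4 - 1*0) - 1*473952 = 21*0*(-4 + 0) - 473952 = 21*0*(-4) - 473952 = 0 - 473952 = -473952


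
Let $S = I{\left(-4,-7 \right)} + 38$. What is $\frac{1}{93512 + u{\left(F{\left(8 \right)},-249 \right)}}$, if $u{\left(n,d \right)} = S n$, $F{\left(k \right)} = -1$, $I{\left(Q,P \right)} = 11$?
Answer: $\frac{1}{93463} \approx 1.0699 \cdot 10^{-5}$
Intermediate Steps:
$S = 49$ ($S = 11 + 38 = 49$)
$u{\left(n,d \right)} = 49 n$
$\frac{1}{93512 + u{\left(F{\left(8 \right)},-249 \right)}} = \frac{1}{93512 + 49 \left(-1\right)} = \frac{1}{93512 - 49} = \frac{1}{93463}$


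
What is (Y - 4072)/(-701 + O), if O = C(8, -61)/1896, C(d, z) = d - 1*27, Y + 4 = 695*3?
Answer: 3774936/1329115 ≈ 2.8402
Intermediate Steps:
Y = 2081 (Y = -4 + 695*3 = -4 + 2085 = 2081)
C(d, z) = -27 + d (C(d, z) = d - 27 = -27 + d)
O = -19/1896 (O = (-27 + 8)/1896 = -19*1/1896 = -19/1896 ≈ -0.010021)
(Y - 4072)/(-701 + O) = (2081 - 4072)/(-701 - 19/1896) = -1991/(-1329115/1896) = -1991*(-1896/1329115) = 3774936/1329115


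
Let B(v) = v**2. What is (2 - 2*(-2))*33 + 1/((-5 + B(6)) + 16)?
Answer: 9307/47 ≈ 198.02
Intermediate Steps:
(2 - 2*(-2))*33 + 1/((-5 + B(6)) + 16) = (2 - 2*(-2))*33 + 1/((-5 + 6**2) + 16) = (2 + 4)*33 + 1/((-5 + 36) + 16) = 6*33 + 1/(31 + 16) = 198 + 1/47 = 9307/47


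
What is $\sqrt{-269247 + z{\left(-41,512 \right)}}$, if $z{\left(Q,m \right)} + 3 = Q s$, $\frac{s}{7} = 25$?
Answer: $5 i \sqrt{11057} \approx 525.76 i$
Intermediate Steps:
$s = 175$ ($s = 7 \cdot 25 = 175$)
$z{\left(Q,m \right)} = -3 + 175 Q$ ($z{\left(Q,m \right)} = -3 + Q 175 = -3 + 175 Q$)
$\sqrt{-269247 + z{\left(-41,512 \right)}} = \sqrt{-269247 + \left(-3 + 175 \left(-41\right)\right)} = \sqrt{-269247 - 7178} = \sqrt{-276425} = 5 i \sqrt{11057}$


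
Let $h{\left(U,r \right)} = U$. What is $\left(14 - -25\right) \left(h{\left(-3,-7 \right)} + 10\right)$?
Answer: $273$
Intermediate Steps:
$\left(14 - -25\right) \left(h{\left(-3,-7 \right)} + 10\right) = \left(14 - -25\right) \left(-3 + 10\right) = \left(14 + 25\right) 7 = 39 \cdot 7 = 273$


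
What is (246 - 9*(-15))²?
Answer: 145161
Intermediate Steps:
(246 - 9*(-15))² = (246 + 135)² = 381² = 145161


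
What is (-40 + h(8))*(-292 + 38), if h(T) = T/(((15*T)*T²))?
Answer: 4876673/480 ≈ 10160.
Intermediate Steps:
h(T) = 1/(15*T²) (h(T) = T/((15*T³)) = T*(1/(15*T³)) = 1/(15*T²))
(-40 + h(8))*(-292 + 38) = (-40 + (1/15)/8²)*(-292 + 38) = (-40 + (1/15)*(1/64))*(-254) = (-40 + 1/960)*(-254) = -38399/960*(-254) = 4876673/480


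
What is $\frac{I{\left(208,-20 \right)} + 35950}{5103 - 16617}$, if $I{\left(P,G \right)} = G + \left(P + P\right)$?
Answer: $- \frac{18173}{5757} \approx -3.1567$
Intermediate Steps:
$I{\left(P,G \right)} = G + 2 P$
$\frac{I{\left(208,-20 \right)} + 35950}{5103 - 16617} = \frac{\left(-20 + 2 \cdot 208\right) + 35950}{5103 - 16617} = \frac{\left(-20 + 416\right) + 35950}{-11514} = \left(396 + 35950\right) \left(- \frac{1}{11514}\right) = 36346 \left(- \frac{1}{11514}\right) = - \frac{18173}{5757}$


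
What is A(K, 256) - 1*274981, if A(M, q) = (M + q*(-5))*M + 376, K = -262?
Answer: 129399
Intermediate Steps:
A(M, q) = 376 + M*(M - 5*q) (A(M, q) = (M - 5*q)*M + 376 = M*(M - 5*q) + 376 = 376 + M*(M - 5*q))
A(K, 256) - 1*274981 = (376 + (-262)**2 - 5*(-262)*256) - 1*274981 = (376 + 68644 + 335360) - 274981 = 404380 - 274981 = 129399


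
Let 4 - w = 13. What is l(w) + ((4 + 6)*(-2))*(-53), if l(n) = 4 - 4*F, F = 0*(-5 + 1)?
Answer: 1064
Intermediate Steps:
w = -9 (w = 4 - 1*13 = 4 - 13 = -9)
F = 0 (F = 0*(-4) = 0)
l(n) = 4 (l(n) = 4 - 4*0 = 4 + 0 = 4)
l(w) + ((4 + 6)*(-2))*(-53) = 4 + ((4 + 6)*(-2))*(-53) = 4 + (10*(-2))*(-53) = 4 - 20*(-53) = 4 + 1060 = 1064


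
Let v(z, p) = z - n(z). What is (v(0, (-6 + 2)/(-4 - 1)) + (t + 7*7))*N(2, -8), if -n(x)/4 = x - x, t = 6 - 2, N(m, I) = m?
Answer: 106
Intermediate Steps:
t = 4
n(x) = 0 (n(x) = -4*(x - x) = -4*0 = 0)
v(z, p) = z (v(z, p) = z - 1*0 = z + 0 = z)
(v(0, (-6 + 2)/(-4 - 1)) + (t + 7*7))*N(2, -8) = (0 + (4 + 7*7))*2 = (0 + (4 + 49))*2 = (0 + 53)*2 = 53*2 = 106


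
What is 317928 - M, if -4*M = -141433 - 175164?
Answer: 955115/4 ≈ 2.3878e+5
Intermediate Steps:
M = 316597/4 (M = -(-141433 - 175164)/4 = -1/4*(-316597) = 316597/4 ≈ 79149.)
317928 - M = 317928 - 1*316597/4 = 317928 - 316597/4 = 955115/4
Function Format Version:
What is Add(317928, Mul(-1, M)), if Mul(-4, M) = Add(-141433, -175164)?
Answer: Rational(955115, 4) ≈ 2.3878e+5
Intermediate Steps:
M = Rational(316597, 4) (M = Mul(Rational(-1, 4), Add(-141433, -175164)) = Mul(Rational(-1, 4), -316597) = Rational(316597, 4) ≈ 79149.)
Add(317928, Mul(-1, M)) = Add(317928, Mul(-1, Rational(316597, 4))) = Add(317928, Rational(-316597, 4)) = Rational(955115, 4)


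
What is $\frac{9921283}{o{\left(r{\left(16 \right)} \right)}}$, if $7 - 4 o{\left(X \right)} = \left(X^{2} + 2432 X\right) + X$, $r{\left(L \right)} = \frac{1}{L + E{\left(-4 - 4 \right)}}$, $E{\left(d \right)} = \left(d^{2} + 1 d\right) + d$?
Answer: $- \frac{162550300672}{127041} \approx -1.2795 \cdot 10^{6}$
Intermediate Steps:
$E{\left(d \right)} = d^{2} + 2 d$ ($E{\left(d \right)} = \left(d^{2} + d\right) + d = \left(d + d^{2}\right) + d = d^{2} + 2 d$)
$r{\left(L \right)} = \frac{1}{48 + L}$ ($r{\left(L \right)} = \frac{1}{L + \left(-4 - 4\right) \left(2 - 8\right)} = \frac{1}{L - 8 \left(2 - 8\right)} = \frac{1}{L - -48} = \frac{1}{L + 48} = \frac{1}{48 + L}$)
$o{\left(X \right)} = \frac{7}{4} - \frac{2433 X}{4} - \frac{X^{2}}{4}$ ($o{\left(X \right)} = \frac{7}{4} - \frac{\left(X^{2} + 2432 X\right) + X}{4} = \frac{7}{4} - \frac{X^{2} + 2433 X}{4} = \frac{7}{4} - \left(\frac{X^{2}}{4} + \frac{2433 X}{4}\right) = \frac{7}{4} - \frac{2433 X}{4} - \frac{X^{2}}{4}$)
$\frac{9921283}{o{\left(r{\left(16 \right)} \right)}} = \frac{9921283}{\frac{7}{4} - \frac{2433}{4 \left(48 + 16\right)} - \frac{\left(\frac{1}{48 + 16}\right)^{2}}{4}} = \frac{9921283}{\frac{7}{4} - \frac{2433}{4 \cdot 64} - \frac{\left(\frac{1}{64}\right)^{2}}{4}} = \frac{9921283}{\frac{7}{4} - \frac{2433}{256} - \frac{1}{4 \cdot 4096}} = \frac{9921283}{\frac{7}{4} - \frac{2433}{256} - \frac{1}{16384}} = \frac{9921283}{- \frac{127041}{16384}} = 9921283 \left(- \frac{16384}{127041}\right) = - \frac{162550300672}{127041}$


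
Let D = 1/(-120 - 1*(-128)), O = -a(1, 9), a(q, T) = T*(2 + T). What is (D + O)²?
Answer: 625681/64 ≈ 9776.3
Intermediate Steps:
O = -99 (O = -9*(2 + 9) = -9*11 = -1*99 = -99)
D = ⅛ (D = 1/(-120 + 128) = 1/8 = ⅛ ≈ 0.12500)
(D + O)² = (⅛ - 99)² = (-791/8)² = 625681/64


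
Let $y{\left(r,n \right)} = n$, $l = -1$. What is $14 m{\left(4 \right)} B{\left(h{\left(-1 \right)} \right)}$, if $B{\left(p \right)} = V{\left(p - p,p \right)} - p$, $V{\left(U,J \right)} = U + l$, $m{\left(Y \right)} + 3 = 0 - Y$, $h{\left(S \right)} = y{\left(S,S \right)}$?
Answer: $0$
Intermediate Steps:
$h{\left(S \right)} = S$
$m{\left(Y \right)} = -3 - Y$ ($m{\left(Y \right)} = -3 + \left(0 - Y\right) = -3 - Y$)
$V{\left(U,J \right)} = -1 + U$ ($V{\left(U,J \right)} = U - 1 = -1 + U$)
$B{\left(p \right)} = -1 - p$ ($B{\left(p \right)} = \left(-1 + \left(p - p\right)\right) - p = \left(-1 + 0\right) - p = -1 - p$)
$14 m{\left(4 \right)} B{\left(h{\left(-1 \right)} \right)} = 14 \left(-3 - 4\right) \left(-1 - -1\right) = 14 \left(-3 - 4\right) \left(-1 + 1\right) = 14 \left(-7\right) 0 = \left(-98\right) 0 = 0$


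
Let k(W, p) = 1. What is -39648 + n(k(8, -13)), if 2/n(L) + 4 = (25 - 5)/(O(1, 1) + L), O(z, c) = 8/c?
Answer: -317193/8 ≈ -39649.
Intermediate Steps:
n(L) = 2/(-4 + 20/(8 + L)) (n(L) = 2/(-4 + (25 - 5)/(8/1 + L)) = 2/(-4 + 20/(8*1 + L)) = 2/(-4 + 20/(8 + L)))
-39648 + n(k(8, -13)) = -39648 + (-8 - 1*1)/(2*(3 + 1)) = -39648 + (½)*(-8 - 1)/4 = -39648 + (½)*(¼)*(-9) = -39648 - 9/8 = -317193/8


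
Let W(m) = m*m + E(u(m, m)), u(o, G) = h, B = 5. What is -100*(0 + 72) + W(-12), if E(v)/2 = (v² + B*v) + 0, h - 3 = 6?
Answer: -6804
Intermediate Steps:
h = 9 (h = 3 + 6 = 9)
u(o, G) = 9
E(v) = 2*v² + 10*v (E(v) = 2*((v² + 5*v) + 0) = 2*(v² + 5*v) = 2*v² + 10*v)
W(m) = 252 + m² (W(m) = m*m + 2*9*(5 + 9) = m² + 2*9*14 = m² + 252 = 252 + m²)
-100*(0 + 72) + W(-12) = -100*(0 + 72) + (252 + (-12)²) = -100*72 + (252 + 144) = -7200 + 396 = -6804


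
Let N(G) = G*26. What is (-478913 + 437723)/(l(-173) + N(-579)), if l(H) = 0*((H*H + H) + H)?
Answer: 6865/2509 ≈ 2.7361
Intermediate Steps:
N(G) = 26*G
l(H) = 0 (l(H) = 0*((H**2 + H) + H) = 0*((H + H**2) + H) = 0*(H**2 + 2*H) = 0)
(-478913 + 437723)/(l(-173) + N(-579)) = (-478913 + 437723)/(0 + 26*(-579)) = -41190/(0 - 15054) = -41190/(-15054) = -41190*(-1/15054) = 6865/2509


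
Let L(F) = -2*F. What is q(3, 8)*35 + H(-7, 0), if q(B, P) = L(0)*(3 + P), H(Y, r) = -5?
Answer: -5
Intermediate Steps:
q(B, P) = 0 (q(B, P) = (-2*0)*(3 + P) = 0*(3 + P) = 0)
q(3, 8)*35 + H(-7, 0) = 0*35 - 5 = 0 - 5 = -5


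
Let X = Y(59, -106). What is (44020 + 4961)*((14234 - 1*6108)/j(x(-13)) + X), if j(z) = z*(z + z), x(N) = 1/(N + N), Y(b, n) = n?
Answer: 134525434842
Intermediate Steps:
x(N) = 1/(2*N)
j(z) = 2*z**2 (j(z) = z*(2*z) = 2*z**2)
X = -106
(44020 + 4961)*((14234 - 1*6108)/j(x(-13)) + X) = (44020 + 4961)*((14234 - 1*6108)/((2*((1/2)/(-13))**2)) - 106) = 48981*((14234 - 6108)/((2*((1/2)*(-1/13))**2)) - 106) = 48981*(8126/((2*(-1/26)**2)) - 106) = 48981*(8126/((2*(1/676))) - 106) = 48981*(8126/(1/338) - 106) = 48981*(8126*338 - 106) = 48981*(2746588 - 106) = 48981*2746482 = 134525434842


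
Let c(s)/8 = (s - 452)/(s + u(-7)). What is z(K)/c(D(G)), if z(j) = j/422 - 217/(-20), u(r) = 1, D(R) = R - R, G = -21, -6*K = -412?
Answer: -139421/45778560 ≈ -0.0030456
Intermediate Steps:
K = 206/3 (K = -1/6*(-412) = 206/3 ≈ 68.667)
D(R) = 0
c(s) = 8*(-452 + s)/(1 + s) (c(s) = 8*((s - 452)/(s + 1)) = 8*((-452 + s)/(1 + s)) = 8*(-452 + s)/(1 + s))
z(j) = 217/20 + j/422 (z(j) = j*(1/422) - 217*(-1/20) = j/422 + 217/20 = 217/20 + j/422)
z(K)/c(D(G)) = (217/20 + (1/422)*(206/3))/((8*(-452 + 0)/(1 + 0))) = (217/20 + 103/633)/((8*(-452)/1)) = 139421/(12660*((8*1*(-452)))) = (139421/12660)/(-3616) = (139421/12660)*(-1/3616) = -139421/45778560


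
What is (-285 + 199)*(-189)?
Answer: 16254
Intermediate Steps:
(-285 + 199)*(-189) = -86*(-189) = 16254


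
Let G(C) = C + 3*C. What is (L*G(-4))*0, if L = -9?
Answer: 0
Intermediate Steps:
G(C) = 4*C
(L*G(-4))*0 = -36*(-4)*0 = -9*(-16)*0 = 144*0 = 0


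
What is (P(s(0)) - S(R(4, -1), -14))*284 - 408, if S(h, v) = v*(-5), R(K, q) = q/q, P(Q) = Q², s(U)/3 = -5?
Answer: 43612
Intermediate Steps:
s(U) = -15 (s(U) = 3*(-5) = -15)
R(K, q) = 1
S(h, v) = -5*v
(P(s(0)) - S(R(4, -1), -14))*284 - 408 = ((-15)² - (-5)*(-14))*284 - 408 = (225 - 1*70)*284 - 408 = (225 - 70)*284 - 408 = 155*284 - 408 = 44020 - 408 = 43612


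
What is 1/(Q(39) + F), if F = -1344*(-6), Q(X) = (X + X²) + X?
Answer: 1/9663 ≈ 0.00010349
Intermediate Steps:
Q(X) = X² + 2*X
F = 8064
1/(Q(39) + F) = 1/(39*(2 + 39) + 8064) = 1/(39*41 + 8064) = 1/(1599 + 8064) = 1/9663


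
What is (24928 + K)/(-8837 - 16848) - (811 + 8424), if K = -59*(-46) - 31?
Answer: -237228586/25685 ≈ -9236.1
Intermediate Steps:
K = 2683 (K = 2714 - 31 = 2683)
(24928 + K)/(-8837 - 16848) - (811 + 8424) = (24928 + 2683)/(-8837 - 16848) - (811 + 8424) = 27611/(-25685) - 1*9235 = 27611*(-1/25685) - 9235 = -27611/25685 - 9235 = -237228586/25685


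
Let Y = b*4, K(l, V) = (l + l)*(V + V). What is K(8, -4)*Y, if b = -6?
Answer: 3072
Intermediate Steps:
K(l, V) = 4*V*l (K(l, V) = (2*l)*(2*V) = 4*V*l)
Y = -24 (Y = -6*4 = -24)
K(8, -4)*Y = (4*(-4)*8)*(-24) = -128*(-24) = 3072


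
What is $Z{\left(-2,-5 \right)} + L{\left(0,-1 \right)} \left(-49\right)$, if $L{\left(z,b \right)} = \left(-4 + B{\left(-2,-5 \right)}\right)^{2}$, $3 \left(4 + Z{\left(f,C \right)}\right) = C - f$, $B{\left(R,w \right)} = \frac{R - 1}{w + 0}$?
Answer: $- \frac{14286}{25} \approx -571.44$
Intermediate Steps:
$B{\left(R,w \right)} = \frac{-1 + R}{w}$
$Z{\left(f,C \right)} = -4 - \frac{f}{3} + \frac{C}{3}$ ($Z{\left(f,C \right)} = -4 + \frac{C - f}{3} = -4 + \left(- \frac{f}{3} + \frac{C}{3}\right) = -4 - \frac{f}{3} + \frac{C}{3}$)
$L{\left(z,b \right)} = \frac{289}{25}$ ($L{\left(z,b \right)} = \left(-4 + \frac{-1 - 2}{-5}\right)^{2} = \left(-4 - - \frac{3}{5}\right)^{2} = \left(-4 + \frac{3}{5}\right)^{2} = \left(- \frac{17}{5}\right)^{2} = \frac{289}{25}$)
$Z{\left(-2,-5 \right)} + L{\left(0,-1 \right)} \left(-49\right) = \left(-4 - - \frac{2}{3} + \frac{1}{3} \left(-5\right)\right) + \frac{289}{25} \left(-49\right) = \left(-4 + \frac{2}{3} - \frac{5}{3}\right) - \frac{14161}{25} = -5 - \frac{14161}{25} = - \frac{14286}{25}$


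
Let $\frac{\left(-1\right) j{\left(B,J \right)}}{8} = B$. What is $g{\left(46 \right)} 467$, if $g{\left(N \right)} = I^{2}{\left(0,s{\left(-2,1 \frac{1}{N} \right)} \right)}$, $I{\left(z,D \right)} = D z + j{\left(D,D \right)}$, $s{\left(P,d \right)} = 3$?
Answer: $268992$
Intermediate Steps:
$j{\left(B,J \right)} = - 8 B$
$I{\left(z,D \right)} = - 8 D + D z$ ($I{\left(z,D \right)} = D z - 8 D = - 8 D + D z$)
$g{\left(N \right)} = 576$ ($g{\left(N \right)} = \left(3 \left(-8 + 0\right)\right)^{2} = \left(3 \left(-8\right)\right)^{2} = \left(-24\right)^{2} = 576$)
$g{\left(46 \right)} 467 = 576 \cdot 467 = 268992$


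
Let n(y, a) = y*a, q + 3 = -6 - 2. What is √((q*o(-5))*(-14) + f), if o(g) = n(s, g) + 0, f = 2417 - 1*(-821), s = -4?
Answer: 9*√78 ≈ 79.486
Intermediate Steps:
f = 3238 (f = 2417 + 821 = 3238)
q = -11 (q = -3 + (-6 - 2) = -3 - 8 = -11)
n(y, a) = a*y
o(g) = -4*g (o(g) = g*(-4) + 0 = -4*g + 0 = -4*g)
√((q*o(-5))*(-14) + f) = √(-(-44)*(-5)*(-14) + 3238) = √(-11*20*(-14) + 3238) = √(-220*(-14) + 3238) = √(3080 + 3238) = √6318 = 9*√78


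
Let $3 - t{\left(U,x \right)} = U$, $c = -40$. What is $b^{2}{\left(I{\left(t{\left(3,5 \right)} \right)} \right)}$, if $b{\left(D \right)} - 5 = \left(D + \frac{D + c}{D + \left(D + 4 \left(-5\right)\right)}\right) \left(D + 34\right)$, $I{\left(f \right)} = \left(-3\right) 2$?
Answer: $\frac{241081}{16} \approx 15068.0$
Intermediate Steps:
$t{\left(U,x \right)} = 3 - U$
$I{\left(f \right)} = -6$
$b{\left(D \right)} = 5 + \left(34 + D\right) \left(D + \frac{-40 + D}{-20 + 2 D}\right)$ ($b{\left(D \right)} = 5 + \left(D + \frac{D - 40}{D + \left(D + 4 \left(-5\right)\right)}\right) \left(D + 34\right) = 5 + \left(D + \frac{-40 + D}{D + \left(D - 20\right)}\right) \left(34 + D\right) = 5 + \left(D + \frac{-40 + D}{D + \left(-20 + D\right)}\right) \left(34 + D\right) = 5 + \left(D + \frac{-40 + D}{-20 + 2 D}\right) \left(34 + D\right) = 5 + \left(34 + D\right) \left(D + \frac{-40 + D}{-20 + 2 D}\right)$)
$b^{2}{\left(I{\left(t{\left(3,5 \right)} \right)} \right)} = \left(\frac{-730 + \left(-6\right)^{3} - -2028 + \frac{49 \left(-6\right)^{2}}{2}}{-10 - 6}\right)^{2} = \left(\frac{-730 - 216 + 2028 + \frac{49}{2} \cdot 36}{-16}\right)^{2} = \left(- \frac{-730 - 216 + 2028 + 882}{16}\right)^{2} = \left(\left(- \frac{1}{16}\right) 1964\right)^{2} = \left(- \frac{491}{4}\right)^{2} = \frac{241081}{16}$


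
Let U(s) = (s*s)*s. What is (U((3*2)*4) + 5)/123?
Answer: 13829/123 ≈ 112.43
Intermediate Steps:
U(s) = s³ (U(s) = s²*s = s³)
(U((3*2)*4) + 5)/123 = (((3*2)*4)³ + 5)/123 = ((6*4)³ + 5)/123 = (24³ + 5)/123 = (13824 + 5)/123 = (1/123)*13829 = 13829/123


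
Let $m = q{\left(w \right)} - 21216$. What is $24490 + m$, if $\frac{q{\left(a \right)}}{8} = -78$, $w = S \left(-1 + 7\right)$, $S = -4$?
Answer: $2650$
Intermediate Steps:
$w = -24$ ($w = - 4 \left(-1 + 7\right) = \left(-4\right) 6 = -24$)
$q{\left(a \right)} = -624$ ($q{\left(a \right)} = 8 \left(-78\right) = -624$)
$m = -21840$ ($m = -624 - 21216 = -21840$)
$24490 + m = 24490 - 21840 = 2650$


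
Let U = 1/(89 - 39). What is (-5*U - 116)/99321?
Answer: -387/331070 ≈ -0.0011689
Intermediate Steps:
U = 1/50 ≈ 0.020000
(-5*U - 116)/99321 = (-5*1/50 - 116)/99321 = (-⅒ - 116)*(1/99321) = -1161/10*1/99321 = -387/331070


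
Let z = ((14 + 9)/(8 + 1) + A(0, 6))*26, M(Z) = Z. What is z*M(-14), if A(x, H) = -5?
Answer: 8008/9 ≈ 889.78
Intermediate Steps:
z = -572/9 (z = ((14 + 9)/(8 + 1) - 5)*26 = (23/9 - 5)*26 = -22/9*26 = -572/9 ≈ -63.556)
z*M(-14) = -572/9*(-14) = 8008/9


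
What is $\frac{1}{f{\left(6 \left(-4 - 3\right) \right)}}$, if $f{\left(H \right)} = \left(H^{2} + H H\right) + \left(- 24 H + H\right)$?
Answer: $\frac{1}{4494} \approx 0.00022252$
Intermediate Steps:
$f{\left(H \right)} = - 23 H + 2 H^{2}$ ($f{\left(H \right)} = \left(H^{2} + H^{2}\right) - 23 H = 2 H^{2} - 23 H = - 23 H + 2 H^{2}$)
$\frac{1}{f{\left(6 \left(-4 - 3\right) \right)}} = \frac{1}{6 \left(-4 - 3\right) \left(-23 + 2 \cdot 6 \left(-4 - 3\right)\right)} = \frac{1}{6 \left(-7\right) \left(-23 + 2 \cdot 6 \left(-7\right)\right)} = \frac{1}{\left(-42\right) \left(-23 + 2 \left(-42\right)\right)} = \frac{1}{\left(-42\right) \left(-23 - 84\right)} = \frac{1}{\left(-42\right) \left(-107\right)} = \frac{1}{4494}$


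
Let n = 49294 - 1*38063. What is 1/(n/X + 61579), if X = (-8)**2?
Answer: 64/3952287 ≈ 1.6193e-5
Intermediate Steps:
X = 64
n = 11231 (n = 49294 - 38063 = 11231)
1/(n/X + 61579) = 1/(11231/64 + 61579) = 1/(3952287/64) = 64/3952287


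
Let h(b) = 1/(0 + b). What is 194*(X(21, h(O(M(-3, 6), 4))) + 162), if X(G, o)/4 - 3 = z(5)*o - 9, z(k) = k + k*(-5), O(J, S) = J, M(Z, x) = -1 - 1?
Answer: 34532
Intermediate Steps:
M(Z, x) = -2
z(k) = -4*k (z(k) = k - 5*k = -4*k)
h(b) = 1/b
X(G, o) = -24 - 80*o (X(G, o) = 12 + 4*((-4*5)*o - 9) = 12 + 4*(-20*o - 9) = 12 + 4*(-9 - 20*o) = 12 + (-36 - 80*o) = -24 - 80*o)
194*(X(21, h(O(M(-3, 6), 4))) + 162) = 194*((-24 - 80/(-2)) + 162) = 194*((-24 - 80*(-1/2)) + 162) = 194*((-24 + 40) + 162) = 194*(16 + 162) = 194*178 = 34532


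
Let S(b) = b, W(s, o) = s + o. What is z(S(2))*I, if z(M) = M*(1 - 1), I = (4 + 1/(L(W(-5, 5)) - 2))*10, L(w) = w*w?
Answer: 0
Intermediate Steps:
W(s, o) = o + s
L(w) = w**2
I = 35 (I = (4 + 1/((5 - 5)**2 - 2))*10 = (4 + 1/(0**2 - 2))*10 = (4 + 1/(0 - 2))*10 = (4 + 1/(-2))*10 = (4 - 1/2)*10 = (7/2)*10 = 35)
z(M) = 0 (z(M) = M*0 = 0)
z(S(2))*I = 0*35 = 0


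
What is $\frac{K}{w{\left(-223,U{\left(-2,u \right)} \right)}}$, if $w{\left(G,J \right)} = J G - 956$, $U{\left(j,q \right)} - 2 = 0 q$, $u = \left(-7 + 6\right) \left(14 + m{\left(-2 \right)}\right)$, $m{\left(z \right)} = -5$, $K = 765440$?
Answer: $- \frac{382720}{701} \approx -545.96$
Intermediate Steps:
$u = -9$ ($u = \left(-7 + 6\right) \left(14 - 5\right) = \left(-1\right) 9 = -9$)
$U{\left(j,q \right)} = 2$ ($U{\left(j,q \right)} = 2 + 0 q = 2 + 0 = 2$)
$w{\left(G,J \right)} = -956 + G J$ ($w{\left(G,J \right)} = G J - 956 = -956 + G J$)
$\frac{K}{w{\left(-223,U{\left(-2,u \right)} \right)}} = \frac{765440}{-956 - 446} = \frac{765440}{-1402} = 765440 \left(- \frac{1}{1402}\right) = - \frac{382720}{701}$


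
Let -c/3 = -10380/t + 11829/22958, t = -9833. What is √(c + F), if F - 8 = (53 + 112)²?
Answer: √1387587909632687174594/225746014 ≈ 165.01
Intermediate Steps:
F = 27233 (F = 8 + (53 + 112)² = 8 + 165² = 8 + 27225 = 27233)
c = -1063855791/225746014 (c = -3*(-10380/(-9833) + 11829/22958) = -3*(-10380*(-1/9833) + 11829*(1/22958)) = -3*(10380/9833 + 11829/22958) = -3*354618597/225746014 = -1063855791/225746014 ≈ -4.7126)
√(c + F) = √(-1063855791/225746014 + 27233) = √(6146677343471/225746014) = √1387587909632687174594/225746014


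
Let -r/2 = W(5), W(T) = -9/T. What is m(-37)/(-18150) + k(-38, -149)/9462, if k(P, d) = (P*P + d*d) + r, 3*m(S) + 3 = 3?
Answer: 118243/47310 ≈ 2.4993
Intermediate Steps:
m(S) = 0 (m(S) = -1 + (⅓)*3 = -1 + 1 = 0)
r = 18/5 (r = -(-18)/5 = -2*(-9/5) = 18/5 ≈ 3.6000)
k(P, d) = 18/5 + P² + d² (k(P, d) = (P*P + d*d) + 18/5 = (P² + d²) + 18/5 = 18/5 + P² + d²)
m(-37)/(-18150) + k(-38, -149)/9462 = 0/(-18150) + (18/5 + (-38)² + (-149)²)/9462 = 0*(-1/18150) + (18/5 + 1444 + 22201)*(1/9462) = 0 + (118243/5)*(1/9462) = 0 + 118243/47310 = 118243/47310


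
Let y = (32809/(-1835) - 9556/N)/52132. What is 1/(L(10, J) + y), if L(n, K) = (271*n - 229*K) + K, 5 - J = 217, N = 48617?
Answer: 4650810149740/237405253291017627 ≈ 1.9590e-5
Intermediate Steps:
J = -212 (J = 5 - 1*217 = 5 - 217 = -212)
L(n, K) = -228*K + 271*n (L(n, K) = (-229*K + 271*n) + K = -228*K + 271*n)
y = -1612610413/4650810149740 (y = (32809/(-1835) - 9556/48617)/52132 = (32809*(-1/1835) - 9556*1/48617)*(1/52132) = (-32809/1835 - 9556/48617)*(1/52132) = -1612610413/89212195*1/52132 = -1612610413/4650810149740 ≈ -0.00034674)
1/(L(10, J) + y) = 1/((-228*(-212) + 271*10) - 1612610413/4650810149740) = 1/((48336 + 2710) - 1612610413/4650810149740) = 1/(51046 - 1612610413/4650810149740) = 1/(237405253291017627/4650810149740) = 4650810149740/237405253291017627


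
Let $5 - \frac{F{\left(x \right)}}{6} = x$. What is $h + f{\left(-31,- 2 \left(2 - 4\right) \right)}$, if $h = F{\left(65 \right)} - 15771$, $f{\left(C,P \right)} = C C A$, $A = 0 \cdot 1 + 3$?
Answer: $-13248$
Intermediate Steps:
$F{\left(x \right)} = 30 - 6 x$
$A = 3$ ($A = 0 + 3 = 3$)
$f{\left(C,P \right)} = 3 C^{2}$ ($f{\left(C,P \right)} = C C 3 = C^{2} \cdot 3 = 3 C^{2}$)
$h = -16131$ ($h = \left(30 - 390\right) - 15771 = -360 - 15771 = -16131$)
$h + f{\left(-31,- 2 \left(2 - 4\right) \right)} = -16131 + 3 \left(-31\right)^{2} = -16131 + 3 \cdot 961 = -16131 + 2883 = -13248$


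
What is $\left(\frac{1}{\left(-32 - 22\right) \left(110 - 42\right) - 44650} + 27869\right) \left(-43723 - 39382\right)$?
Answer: $- \frac{111916324821785}{48322} \approx -2.3161 \cdot 10^{9}$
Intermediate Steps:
$\left(\frac{1}{\left(-32 - 22\right) \left(110 - 42\right) - 44650} + 27869\right) \left(-43723 - 39382\right) = \left(\frac{1}{\left(-32 - 22\right) 68 - 44650} + 27869\right) \left(-83105\right) = \left(\frac{1}{\left(-54\right) 68 - 44650} + 27869\right) \left(-83105\right) = \left(\frac{1}{-3672 - 44650} + 27869\right) \left(-83105\right) = \left(\frac{1}{-48322} + 27869\right) \left(-83105\right) = \left(- \frac{1}{48322} + 27869\right) \left(-83105\right) = \frac{1346685817}{48322} \left(-83105\right) = - \frac{111916324821785}{48322}$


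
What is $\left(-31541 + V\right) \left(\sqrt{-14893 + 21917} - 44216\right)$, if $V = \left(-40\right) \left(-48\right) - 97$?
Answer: $1314011088 - 118872 \sqrt{439} \approx 1.3115 \cdot 10^{9}$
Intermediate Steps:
$V = 1823$ ($V = 1920 - 97 = 1823$)
$\left(-31541 + V\right) \left(\sqrt{-14893 + 21917} - 44216\right) = \left(-31541 + 1823\right) \left(\sqrt{-14893 + 21917} - 44216\right) = - 29718 \left(\sqrt{7024} - 44216\right) = - 29718 \left(4 \sqrt{439} - 44216\right) = - 29718 \left(-44216 + 4 \sqrt{439}\right) = 1314011088 - 118872 \sqrt{439}$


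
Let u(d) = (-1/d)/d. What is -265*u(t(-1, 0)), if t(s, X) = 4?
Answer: 265/16 ≈ 16.563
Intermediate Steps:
u(d) = -1/d²
-265*u(t(-1, 0)) = -(-265)/4² = -(-265)/16 = -265*(-1/16) = 265/16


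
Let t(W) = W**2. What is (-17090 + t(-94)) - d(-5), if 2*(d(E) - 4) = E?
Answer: -16511/2 ≈ -8255.5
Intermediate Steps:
d(E) = 4 + E/2
(-17090 + t(-94)) - d(-5) = (-17090 + (-94)**2) - (4 + (1/2)*(-5)) = (-17090 + 8836) - (4 - 5/2) = -8254 - 1*3/2 = -8254 - 3/2 = -16511/2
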